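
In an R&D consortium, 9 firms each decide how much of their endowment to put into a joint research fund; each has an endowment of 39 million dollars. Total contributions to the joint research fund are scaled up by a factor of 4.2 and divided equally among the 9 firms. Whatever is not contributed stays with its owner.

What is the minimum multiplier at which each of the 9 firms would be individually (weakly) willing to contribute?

A contributed unit returns (multiplier)/9 to its contributor.
This reaches 1 exactly when the multiplier is 9.

9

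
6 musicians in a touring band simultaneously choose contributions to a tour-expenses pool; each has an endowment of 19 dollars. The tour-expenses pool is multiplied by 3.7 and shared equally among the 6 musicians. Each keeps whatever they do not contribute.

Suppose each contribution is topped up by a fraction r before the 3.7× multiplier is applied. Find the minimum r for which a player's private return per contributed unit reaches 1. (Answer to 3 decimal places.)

With matching at rate r, one contributed unit becomes (1 + r) in the tour-expenses pool and returns 3.7 × (1 + r) / 6 to the contributor.
Setting this equal to 1: 1 + r = 6/3.7 = 1.6216.
So the minimum matching rate is r = 1.6216 − 1 = 0.622.

0.622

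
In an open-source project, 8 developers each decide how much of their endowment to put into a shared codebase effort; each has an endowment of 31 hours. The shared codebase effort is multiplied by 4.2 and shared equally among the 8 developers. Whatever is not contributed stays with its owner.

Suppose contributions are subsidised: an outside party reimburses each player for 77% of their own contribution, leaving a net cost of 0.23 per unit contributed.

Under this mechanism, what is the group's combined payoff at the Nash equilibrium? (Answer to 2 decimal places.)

1232.56 hours

The effective private return per unit is now (4.2/8) / 0.23 = 2.2826 > 1, so every player's dominant strategy flips to full contribution.
At the Nash equilibrium everyone contributes 31. Group total payoff = 8 × (31 × 0.77 + 4.2 × 31) = 1232.56.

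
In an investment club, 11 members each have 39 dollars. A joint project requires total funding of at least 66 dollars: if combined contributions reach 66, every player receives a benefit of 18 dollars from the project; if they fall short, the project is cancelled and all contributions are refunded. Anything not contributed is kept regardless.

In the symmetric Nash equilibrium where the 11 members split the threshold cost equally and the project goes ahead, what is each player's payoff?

Equal share of the threshold: 66/11 = 6.
At this profile no one gains by cutting their contribution: any cut drops the total below 66, the project is cancelled, contributions are refunded, and the deviator ends with 39, which is less than 39 − 6 + 18 = 51. Contributing more than 6 just wastes the excess. So contributing exactly 6 is a best response.
Each player's payoff: 39 − 6 + 18 = 51.

51 dollars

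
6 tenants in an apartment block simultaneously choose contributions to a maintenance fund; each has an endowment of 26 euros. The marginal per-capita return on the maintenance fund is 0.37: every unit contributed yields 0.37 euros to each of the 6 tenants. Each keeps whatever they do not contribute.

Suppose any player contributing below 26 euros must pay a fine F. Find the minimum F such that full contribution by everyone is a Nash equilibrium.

Given the others contribute fully, the best deviation is to contribute 0 (any partial contribution still incurs the fine and gives up units whose private return 0.37 is below 1).
Deviating from 26 to 0 saves 26 euros but forfeits the deviator's share of the drop in the maintenance fund: 0.37 × 26 = 9.62.
So the deviation gain is 26 − 9.62 = 16.38, and the fine must be at least 16.38 euros to wipe it out.

16.38 euros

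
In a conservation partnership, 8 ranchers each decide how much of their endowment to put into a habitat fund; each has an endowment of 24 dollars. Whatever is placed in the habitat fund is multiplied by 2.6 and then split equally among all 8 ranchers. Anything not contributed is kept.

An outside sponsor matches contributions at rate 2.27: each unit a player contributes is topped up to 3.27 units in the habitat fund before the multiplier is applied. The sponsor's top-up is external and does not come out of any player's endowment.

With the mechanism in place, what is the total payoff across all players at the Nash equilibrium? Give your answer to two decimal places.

1632.38 dollars

The effective private return per unit is now 2.6 × 3.27 / 8 = 1.0628 > 1, so every player's dominant strategy flips to full contribution.
So the Nash equilibrium is full contribution by all 8; the group earns 2.6 × 3.27 × 192 = 1632.38.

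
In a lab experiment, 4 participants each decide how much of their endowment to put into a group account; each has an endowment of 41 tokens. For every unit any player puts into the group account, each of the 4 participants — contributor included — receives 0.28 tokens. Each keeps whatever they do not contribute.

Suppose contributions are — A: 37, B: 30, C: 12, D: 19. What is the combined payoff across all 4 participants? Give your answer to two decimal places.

175.76 tokens

Total contributed: 37 + 30 + 12 + 19 = 98; total kept: 4 × 41 − 98 = 66.
The group account pays out 0.28 × 4 × 98 = 109.76 in aggregate.
Group total = 66 + 109.76 = 175.76.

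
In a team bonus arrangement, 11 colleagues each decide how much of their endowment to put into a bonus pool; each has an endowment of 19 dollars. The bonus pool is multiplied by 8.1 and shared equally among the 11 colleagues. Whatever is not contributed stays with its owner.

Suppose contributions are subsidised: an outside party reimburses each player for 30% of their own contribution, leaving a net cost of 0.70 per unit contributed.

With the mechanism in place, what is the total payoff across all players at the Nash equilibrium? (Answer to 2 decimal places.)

1755.60 dollars

With the mechanism, a contributed unit returns (8.1/11) / 0.70 = 1.0519 per unit of net cost to the contributor — now above 1 — so contributing fully is weakly dominant for every player.
So the Nash equilibrium is full contribution by all 11; the group earns 11 × (19 × 0.30 + 8.1 × 19) = 1755.60.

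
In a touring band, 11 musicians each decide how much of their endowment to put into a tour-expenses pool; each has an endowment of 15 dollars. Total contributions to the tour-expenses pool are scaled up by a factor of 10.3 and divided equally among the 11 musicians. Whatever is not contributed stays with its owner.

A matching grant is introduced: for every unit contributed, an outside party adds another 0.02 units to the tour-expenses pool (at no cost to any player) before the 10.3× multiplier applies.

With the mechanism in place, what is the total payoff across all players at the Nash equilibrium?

With the mechanism, a contributed unit returns 10.3 × 1.02 / 11 = 0.9551 per unit of net cost — still below 1 — so contributing 0 remains dominant for every player.
At the Nash equilibrium no one contributes; group total payoff = 11 × 15 = 165.

165.00 dollars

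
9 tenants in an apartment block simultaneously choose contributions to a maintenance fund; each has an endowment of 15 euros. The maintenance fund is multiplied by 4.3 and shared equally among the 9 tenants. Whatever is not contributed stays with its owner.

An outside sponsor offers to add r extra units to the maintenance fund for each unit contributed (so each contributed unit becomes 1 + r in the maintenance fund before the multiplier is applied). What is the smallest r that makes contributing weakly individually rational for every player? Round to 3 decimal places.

1.093

With matching at rate r, one contributed unit becomes (1 + r) in the maintenance fund and returns 4.3 × (1 + r) / 9 to the contributor.
Setting this equal to 1: 1 + r = 9/4.3 = 2.0930.
So the minimum matching rate is r = 2.0930 − 1 = 1.093.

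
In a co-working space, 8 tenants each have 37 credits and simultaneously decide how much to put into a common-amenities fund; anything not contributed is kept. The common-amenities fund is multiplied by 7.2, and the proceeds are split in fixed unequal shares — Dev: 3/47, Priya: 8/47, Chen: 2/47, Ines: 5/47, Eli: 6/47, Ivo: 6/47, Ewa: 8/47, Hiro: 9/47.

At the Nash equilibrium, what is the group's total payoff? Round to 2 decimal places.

984.20 credits

For player j, contributing a unit is worthwhile iff 7.2 × (j's share) ≥ 1, i.e. iff j's share is at least 0.1389.
The shares above 0.1389 belong to Priya, Ewa and Hiro, contributing 37 each; the remaining 5 contribute 0. Total contributed: 111.
The common-amenities fund pays out 7.2 × 111 = 799.20 in total (split across the unequal shares, but the aggregate is all that matters for the group sum).
The 5 free-riders keep 37 each, adding 185. Group total = 185 + 799.20 = 984.20.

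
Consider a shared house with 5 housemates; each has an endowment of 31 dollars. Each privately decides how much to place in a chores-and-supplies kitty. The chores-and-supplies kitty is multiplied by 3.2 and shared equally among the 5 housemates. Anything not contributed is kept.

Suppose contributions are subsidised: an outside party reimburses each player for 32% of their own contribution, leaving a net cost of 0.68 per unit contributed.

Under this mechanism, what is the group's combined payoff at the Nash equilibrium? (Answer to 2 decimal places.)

155.00 dollars

The effective private return is (3.2/5) / 0.68 = 0.9412, which is still under 1, so the mechanism doesn't change anyone's dominant strategy: zero contribution.
Everyone keeps their endowment and the group total is 5 × 31 = 155.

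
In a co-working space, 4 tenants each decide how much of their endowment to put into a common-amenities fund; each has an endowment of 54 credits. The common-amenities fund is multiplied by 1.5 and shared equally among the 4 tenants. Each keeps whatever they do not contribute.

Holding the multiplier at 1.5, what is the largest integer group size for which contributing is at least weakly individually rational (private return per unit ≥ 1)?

1

Private return per unit is 1.5/(group size), which is ≥ 1 whenever the group size is ≤ 1.5.
The largest such integer is 1.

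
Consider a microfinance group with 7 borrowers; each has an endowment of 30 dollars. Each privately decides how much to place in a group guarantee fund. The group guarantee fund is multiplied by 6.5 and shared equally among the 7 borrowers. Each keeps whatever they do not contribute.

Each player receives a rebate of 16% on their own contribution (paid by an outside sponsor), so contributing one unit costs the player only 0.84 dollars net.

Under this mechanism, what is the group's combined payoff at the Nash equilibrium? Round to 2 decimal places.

1398.60 dollars

With the mechanism, a contributed unit returns (6.5/7) / 0.84 = 1.1054 per unit of net cost to the contributor — now above 1 — so contributing fully is weakly dominant for every player.
So the Nash equilibrium is full contribution by all 7; the group earns 7 × (30 × 0.16 + 6.5 × 30) = 1398.60.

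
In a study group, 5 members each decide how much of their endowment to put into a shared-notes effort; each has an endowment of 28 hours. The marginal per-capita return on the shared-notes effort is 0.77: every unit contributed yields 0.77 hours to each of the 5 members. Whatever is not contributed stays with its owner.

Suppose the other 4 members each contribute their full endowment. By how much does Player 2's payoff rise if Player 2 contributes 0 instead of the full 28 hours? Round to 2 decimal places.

6.44 hours

Switching from a contribution of 28 to 0 lets Player 2 keep an extra 28 hours, but lowers the shared-notes effort by 28, which costs Player 2 their own share of that drop: 0.77 × 28 = 21.56.
Net gain = 28 − 21.56 = 6.44. The private return per contributed unit (0.77) is below 1, so free-riding is indeed the best response regardless of what the others do.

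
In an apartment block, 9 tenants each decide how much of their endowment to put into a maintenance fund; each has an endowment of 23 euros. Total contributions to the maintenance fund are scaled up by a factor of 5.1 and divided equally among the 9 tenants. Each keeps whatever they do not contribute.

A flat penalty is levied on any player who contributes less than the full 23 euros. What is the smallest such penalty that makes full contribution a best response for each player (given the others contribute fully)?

9.97 euros

Given the others contribute fully, the best deviation is to contribute 0 (any partial contribution still incurs the fine and gives up units whose private return 0.5667 is below 1).
Deviating from 23 to 0 saves 23 euros but forfeits the deviator's share of the drop in the maintenance fund: 5.1/9 × 23 = 13.03.
So the deviation gain is 23 − 13.03 = 9.97, and the fine must be at least 9.97 euros to wipe it out.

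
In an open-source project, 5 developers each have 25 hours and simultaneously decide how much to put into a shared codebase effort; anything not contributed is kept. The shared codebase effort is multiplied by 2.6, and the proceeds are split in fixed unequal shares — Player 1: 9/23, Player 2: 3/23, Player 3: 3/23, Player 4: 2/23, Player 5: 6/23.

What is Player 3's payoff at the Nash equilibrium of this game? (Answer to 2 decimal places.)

Each unit j contributes comes back to j as 2.6 × (j's share), so j prefers to contribute only if that share exceeds 1/2.6 = 0.3846; otherwise keeping the unit dominates.
Player 1 alone (share 9/23) is above the threshold, contributing 25; the remaining 4 contribute 0. Total contributed: 25.
Player 3 keeps 25 and receives 2.6 × 25 × 3/23 = 8.48 from the shared codebase effort, for a payoff of 33.48.

33.48 hours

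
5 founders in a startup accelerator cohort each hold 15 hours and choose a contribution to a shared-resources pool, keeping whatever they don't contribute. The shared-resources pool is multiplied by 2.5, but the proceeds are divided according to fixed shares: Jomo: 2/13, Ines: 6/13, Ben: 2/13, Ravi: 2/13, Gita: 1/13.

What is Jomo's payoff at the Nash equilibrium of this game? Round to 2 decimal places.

20.77 hours

Each unit j contributes comes back to j as 2.5 × (j's share), so j prefers to contribute only if that share exceeds 1/2.5 = 0.4000; otherwise keeping the unit dominates.
Only Ines (6/13) clears that bar, contributing 15; the remaining 4 contribute 0. Total contributed: 15.
Jomo keeps 15 and receives 2.5 × 15 × 2/13 = 5.77 from the shared-resources pool, for a payoff of 20.77.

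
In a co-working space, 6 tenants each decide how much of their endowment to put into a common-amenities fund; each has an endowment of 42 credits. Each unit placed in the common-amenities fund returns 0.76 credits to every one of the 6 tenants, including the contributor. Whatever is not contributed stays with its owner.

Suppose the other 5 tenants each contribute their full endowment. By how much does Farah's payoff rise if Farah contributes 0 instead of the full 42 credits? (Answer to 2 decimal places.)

10.08 credits

Switching from a contribution of 42 to 0 lets Farah keep an extra 42 credits, but lowers the common-amenities fund by 42, which costs Farah their own share of that drop: 0.76 × 42 = 31.92.
Net gain = 42 − 31.92 = 10.08. The private return per contributed unit (0.76) is below 1, so free-riding is indeed the best response regardless of what the others do.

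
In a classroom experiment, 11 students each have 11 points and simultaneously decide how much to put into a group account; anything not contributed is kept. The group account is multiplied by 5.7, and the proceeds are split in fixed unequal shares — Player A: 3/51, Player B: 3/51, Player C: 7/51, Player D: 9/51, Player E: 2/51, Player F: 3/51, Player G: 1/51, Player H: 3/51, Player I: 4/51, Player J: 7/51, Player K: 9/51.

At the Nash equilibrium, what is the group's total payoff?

A player with share s gets back 5.7·s per unit contributed, so full contribution is dominant for anyone with s > 1/5.7 = 0.1754 and zero contribution is dominant for anyone below.
Player D and Player K clear that bar, contributing 11 each; the remaining 9 contribute 0. Total contributed: 22.
The group account pays out 5.7 × 22 = 125.40 in total (split across the unequal shares, but the aggregate is all that matters for the group sum).
The 9 free-riders keep 11 each, adding 99. Group total = 99 + 125.40 = 224.40.

224.40 points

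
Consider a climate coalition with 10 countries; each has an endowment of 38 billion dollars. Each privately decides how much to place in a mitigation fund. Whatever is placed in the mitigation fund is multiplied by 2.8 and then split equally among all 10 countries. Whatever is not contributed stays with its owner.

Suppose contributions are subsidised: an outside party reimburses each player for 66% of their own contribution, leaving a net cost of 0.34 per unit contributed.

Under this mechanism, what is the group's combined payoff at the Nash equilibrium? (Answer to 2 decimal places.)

The effective private return is (2.8/10) / 0.34 = 0.8235, which is still under 1, so the mechanism doesn't change anyone's dominant strategy: zero contribution.
At the Nash equilibrium no one contributes; group total payoff = 10 × 38 = 380.

380.00 billion dollars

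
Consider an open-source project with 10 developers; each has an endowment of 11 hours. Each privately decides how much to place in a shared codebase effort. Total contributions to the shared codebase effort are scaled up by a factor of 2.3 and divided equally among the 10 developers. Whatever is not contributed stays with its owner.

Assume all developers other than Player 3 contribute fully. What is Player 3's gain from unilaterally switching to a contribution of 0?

Switching from a contribution of 11 to 0 lets Player 3 keep an extra 11 hours, but lowers the shared codebase effort by 11, which costs Player 3 their own share of that drop: 2.3/10 × 11 = 2.53.
Net gain = 11 − 2.53 = 8.47. The private return per contributed unit (0.2300) is below 1, so free-riding is indeed the best response regardless of what the others do.

8.47 hours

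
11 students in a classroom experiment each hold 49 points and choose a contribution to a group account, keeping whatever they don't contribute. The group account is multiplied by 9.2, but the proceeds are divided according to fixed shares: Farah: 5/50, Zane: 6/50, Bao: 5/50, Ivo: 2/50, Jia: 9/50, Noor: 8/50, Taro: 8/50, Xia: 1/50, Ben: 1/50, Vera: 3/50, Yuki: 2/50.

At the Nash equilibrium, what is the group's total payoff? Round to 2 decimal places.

For player j, contributing a unit is worthwhile iff 9.2 × (j's share) ≥ 1, i.e. iff j's share is at least 0.1087.
The shares above 0.1087 belong to Zane, Jia, Noor and Taro, contributing 49 each; the remaining 7 contribute 0. Total contributed: 196.
The group account pays out 9.2 × 196 = 1803.20 in total (split across the unequal shares, but the aggregate is all that matters for the group sum).
The 7 free-riders keep 49 each, adding 343. Group total = 343 + 1803.20 = 2146.20.

2146.20 points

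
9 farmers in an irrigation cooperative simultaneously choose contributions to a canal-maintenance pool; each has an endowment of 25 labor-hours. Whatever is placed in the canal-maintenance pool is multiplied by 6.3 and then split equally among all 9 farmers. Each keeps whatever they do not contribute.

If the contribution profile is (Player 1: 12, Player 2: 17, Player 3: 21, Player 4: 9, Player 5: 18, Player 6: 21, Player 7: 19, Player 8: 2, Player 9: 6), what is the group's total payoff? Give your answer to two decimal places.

Total contributed: 12 + 17 + 21 + 9 + 18 + 21 + 19 + 2 + 6 = 125; total kept: 9 × 25 − 125 = 100.
The canal-maintenance pool pays out 6.3 × 125 = 787.50 in aggregate.
Group total = 100 + 787.50 = 887.50.

887.50 labor-hours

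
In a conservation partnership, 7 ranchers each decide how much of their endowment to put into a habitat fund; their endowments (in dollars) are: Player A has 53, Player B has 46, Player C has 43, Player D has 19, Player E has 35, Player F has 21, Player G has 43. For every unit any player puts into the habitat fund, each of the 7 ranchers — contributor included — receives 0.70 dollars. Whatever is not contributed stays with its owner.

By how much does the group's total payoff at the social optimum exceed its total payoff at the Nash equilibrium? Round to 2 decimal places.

The private return per contributed unit is 0.70 < 1 for everyone, so the Nash equilibrium is zero contribution and the group total is Σ E_j = 53 + 46 + 43 + 19 + 35 + 21 + 43 = 260.
Each contributed unit returns 4.900 to the group, so the social optimum is full contribution by everyone: group total = 4.900 × 260 = 1274.00.
Efficiency loss = (4.900 − 1) × 260 = 1014.00.

1014.00 dollars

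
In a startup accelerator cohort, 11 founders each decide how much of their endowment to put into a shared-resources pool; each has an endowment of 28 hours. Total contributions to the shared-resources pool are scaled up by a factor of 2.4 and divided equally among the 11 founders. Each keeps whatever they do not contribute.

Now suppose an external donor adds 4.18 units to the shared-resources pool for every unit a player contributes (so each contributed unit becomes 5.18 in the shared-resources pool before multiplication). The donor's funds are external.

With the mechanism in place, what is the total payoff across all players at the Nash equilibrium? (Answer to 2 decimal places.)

Under the mechanism each unit contributed yields 2.4 × 5.18 / 11 = 1.1302 back to its contributor per unit of net cost, which exceeds 1, making full contribution the dominant choice for everyone.
So the Nash equilibrium is full contribution by all 11; the group earns 2.4 × 5.18 × 308 = 3829.06.

3829.06 hours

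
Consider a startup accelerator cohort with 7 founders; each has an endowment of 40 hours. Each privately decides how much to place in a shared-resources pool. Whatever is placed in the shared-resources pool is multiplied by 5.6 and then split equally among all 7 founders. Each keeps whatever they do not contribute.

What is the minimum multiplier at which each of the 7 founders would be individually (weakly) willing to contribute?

A contributed unit returns (multiplier)/7 to its contributor.
This reaches 1 exactly when the multiplier is 7.

7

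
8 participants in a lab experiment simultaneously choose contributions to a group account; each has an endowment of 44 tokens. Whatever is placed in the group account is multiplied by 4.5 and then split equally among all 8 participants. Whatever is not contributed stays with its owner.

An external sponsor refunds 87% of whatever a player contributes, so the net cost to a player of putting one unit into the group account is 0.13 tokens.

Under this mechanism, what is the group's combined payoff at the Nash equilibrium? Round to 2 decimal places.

1890.24 tokens

Under the mechanism each unit contributed yields (4.5/8) / 0.13 = 4.3269 back to its contributor per unit of net cost, which exceeds 1, making full contribution the dominant choice for everyone.
So the Nash equilibrium is full contribution by all 8; the group earns 8 × (44 × 0.87 + 4.5 × 44) = 1890.24.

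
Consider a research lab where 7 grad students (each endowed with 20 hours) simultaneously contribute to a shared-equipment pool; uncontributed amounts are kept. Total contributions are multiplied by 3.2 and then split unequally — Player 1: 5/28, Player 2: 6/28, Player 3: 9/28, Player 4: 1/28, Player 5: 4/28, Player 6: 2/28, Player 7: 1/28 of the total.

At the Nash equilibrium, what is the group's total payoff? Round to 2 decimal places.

184.00 hours

Each unit j contributes comes back to j as 3.2 × (j's share), so j prefers to contribute only if that share exceeds 1/3.2 = 0.3125; otherwise keeping the unit dominates.
Player 3 alone (share 9/28) is above the threshold, contributing 20; the remaining 6 contribute 0. Total contributed: 20.
The shared-equipment pool pays out 3.2 × 20 = 64.00 in total (split across the unequal shares, but the aggregate is all that matters for the group sum).
The 6 free-riders keep 20 each, adding 120. Group total = 120 + 64.00 = 184.00.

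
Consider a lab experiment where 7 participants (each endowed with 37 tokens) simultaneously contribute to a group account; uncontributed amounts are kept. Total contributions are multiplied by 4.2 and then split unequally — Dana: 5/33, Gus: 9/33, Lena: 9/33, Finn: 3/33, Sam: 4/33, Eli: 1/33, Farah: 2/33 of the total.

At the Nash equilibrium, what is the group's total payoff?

495.80 tokens

For player j, contributing a unit is worthwhile iff 4.2 × (j's share) ≥ 1, i.e. iff j's share is at least 0.2381.
Gus and Lena clear that bar, contributing 37 each; the remaining 5 contribute 0. Total contributed: 74.
The group account pays out 4.2 × 74 = 310.80 in total (split across the unequal shares, but the aggregate is all that matters for the group sum).
The 5 free-riders keep 37 each, adding 185. Group total = 185 + 310.80 = 495.80.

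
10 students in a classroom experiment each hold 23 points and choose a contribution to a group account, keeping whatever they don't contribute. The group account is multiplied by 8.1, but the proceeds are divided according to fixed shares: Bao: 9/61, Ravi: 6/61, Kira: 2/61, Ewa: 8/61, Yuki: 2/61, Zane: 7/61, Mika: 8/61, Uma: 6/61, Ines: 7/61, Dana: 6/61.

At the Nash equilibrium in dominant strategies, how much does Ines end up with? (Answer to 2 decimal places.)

For player j, contributing a unit is worthwhile iff 8.1 × (j's share) ≥ 1, i.e. iff j's share is at least 0.1235.
Bao, Ewa and Mika are above the threshold, contributing 23 each; the remaining 7 contribute 0. Total contributed: 69.
Ines keeps 23 and receives 8.1 × 69 × 7/61 = 64.14 from the group account, for a payoff of 87.14.

87.14 points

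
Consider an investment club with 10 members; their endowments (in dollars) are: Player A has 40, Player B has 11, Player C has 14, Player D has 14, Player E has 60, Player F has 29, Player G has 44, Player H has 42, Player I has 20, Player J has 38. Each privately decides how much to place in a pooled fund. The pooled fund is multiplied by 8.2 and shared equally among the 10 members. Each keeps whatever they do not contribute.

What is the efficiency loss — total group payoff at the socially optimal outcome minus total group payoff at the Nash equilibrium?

2246.40 dollars

The private return per contributed unit is 8.2/10 = 0.8200 < 1 for every player regardless of endowment, so the Nash equilibrium is zero contribution and the group total is Σ E_j = 40 + 11 + 14 + 14 + 60 + 29 + 44 + 42 + 20 + 38 = 312.
Each contributed unit returns 8.200 to the group, so the social optimum is full contribution by everyone: group total = 8.200 × 312 = 2558.40.
Efficiency loss = (8.200 − 1) × 312 = 2246.40.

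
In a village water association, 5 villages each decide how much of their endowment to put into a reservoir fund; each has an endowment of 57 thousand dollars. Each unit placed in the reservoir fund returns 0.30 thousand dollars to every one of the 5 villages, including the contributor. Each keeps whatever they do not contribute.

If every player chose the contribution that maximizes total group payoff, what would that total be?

427.50 thousand dollars

Each contributed unit returns 1.500 to the group as a whole (0.30 to each of 5 players), which exceeds 1, so the social optimum is full contribution: group total = 1.500 × 285 = 427.50.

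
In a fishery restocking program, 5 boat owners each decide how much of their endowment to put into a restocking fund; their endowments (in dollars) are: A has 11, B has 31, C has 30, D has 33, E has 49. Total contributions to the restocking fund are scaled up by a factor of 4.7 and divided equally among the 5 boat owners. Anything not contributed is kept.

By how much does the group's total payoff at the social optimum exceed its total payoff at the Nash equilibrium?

569.80 dollars

The private return per contributed unit is 4.7/5 = 0.9400 < 1 for every player regardless of endowment, so the Nash equilibrium is zero contribution and the group total is Σ E_j = 11 + 31 + 30 + 33 + 49 = 154.
Each contributed unit returns 4.700 to the group, so the social optimum is full contribution by everyone: group total = 4.700 × 154 = 723.80.
Efficiency loss = (4.700 − 1) × 154 = 569.80.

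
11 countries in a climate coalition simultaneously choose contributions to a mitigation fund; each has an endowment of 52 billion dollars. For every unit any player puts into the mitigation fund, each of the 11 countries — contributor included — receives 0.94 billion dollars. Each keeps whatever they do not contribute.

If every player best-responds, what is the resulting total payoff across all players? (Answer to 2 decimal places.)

The private return per contributed unit is 0.94 < 1, so contributing 0 is dominant for every player. At the Nash equilibrium everyone keeps their 52, and the group total is 11 × 52 = 572.

572.00 billion dollars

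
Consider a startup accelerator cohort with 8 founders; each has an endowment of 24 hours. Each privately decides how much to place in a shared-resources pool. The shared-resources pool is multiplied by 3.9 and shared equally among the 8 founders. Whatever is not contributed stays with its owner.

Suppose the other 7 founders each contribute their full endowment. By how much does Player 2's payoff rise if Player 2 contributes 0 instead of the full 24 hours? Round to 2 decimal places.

12.30 hours

Switching from a contribution of 24 to 0 lets Player 2 keep an extra 24 hours, but lowers the shared-resources pool by 24, which costs Player 2 their own share of that drop: 3.9/8 × 24 = 11.70.
Net gain = 24 − 11.70 = 12.30. The private return per contributed unit (0.4875) is below 1, so free-riding is indeed the best response regardless of what the others do.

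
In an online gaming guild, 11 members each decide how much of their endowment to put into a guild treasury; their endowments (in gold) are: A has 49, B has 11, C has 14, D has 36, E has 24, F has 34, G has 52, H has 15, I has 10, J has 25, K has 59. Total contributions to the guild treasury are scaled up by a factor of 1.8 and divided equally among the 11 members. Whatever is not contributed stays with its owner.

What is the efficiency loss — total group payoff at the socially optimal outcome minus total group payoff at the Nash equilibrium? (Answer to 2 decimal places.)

263.20 gold

The private return per contributed unit is 1.8/11 = 0.1636 < 1 for every player regardless of endowment, so the Nash equilibrium is zero contribution and the group total is Σ E_j = 49 + 11 + 14 + 36 + 24 + 34 + 52 + 15 + 10 + 25 + 59 = 329.
Each contributed unit returns 1.800 to the group, so the social optimum is full contribution by everyone: group total = 1.800 × 329 = 592.20.
Efficiency loss = (1.800 − 1) × 329 = 263.20.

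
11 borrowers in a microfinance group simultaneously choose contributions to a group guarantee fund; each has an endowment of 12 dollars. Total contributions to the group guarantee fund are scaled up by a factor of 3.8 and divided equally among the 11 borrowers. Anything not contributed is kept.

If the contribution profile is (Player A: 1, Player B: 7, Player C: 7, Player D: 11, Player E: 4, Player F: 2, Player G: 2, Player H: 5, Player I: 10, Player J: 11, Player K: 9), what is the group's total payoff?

325.20 dollars

Total contributed: 1 + 7 + 7 + 11 + 4 + 2 + 2 + 5 + 10 + 11 + 9 = 69; total kept: 11 × 12 − 69 = 63.
The group guarantee fund pays out 3.8 × 69 = 262.20 in aggregate.
Group total = 63 + 262.20 = 325.20.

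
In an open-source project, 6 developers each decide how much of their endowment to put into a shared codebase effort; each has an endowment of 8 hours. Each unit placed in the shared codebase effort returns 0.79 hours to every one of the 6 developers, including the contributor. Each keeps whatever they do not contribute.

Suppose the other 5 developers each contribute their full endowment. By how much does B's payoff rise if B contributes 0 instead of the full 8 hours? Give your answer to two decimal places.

1.68 hours

Switching from a contribution of 8 to 0 lets B keep an extra 8 hours, but lowers the shared codebase effort by 8, which costs B their own share of that drop: 0.79 × 8 = 6.32.
Net gain = 8 − 6.32 = 1.68. The private return per contributed unit (0.79) is below 1, so free-riding is indeed the best response regardless of what the others do.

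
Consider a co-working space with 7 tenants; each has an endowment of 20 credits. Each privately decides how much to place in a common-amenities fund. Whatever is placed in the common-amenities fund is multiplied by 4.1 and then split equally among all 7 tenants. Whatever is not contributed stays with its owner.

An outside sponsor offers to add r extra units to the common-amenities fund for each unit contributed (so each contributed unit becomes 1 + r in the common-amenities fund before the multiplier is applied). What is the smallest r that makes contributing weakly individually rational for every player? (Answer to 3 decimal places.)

With matching at rate r, one contributed unit becomes (1 + r) in the common-amenities fund and returns 4.1 × (1 + r) / 7 to the contributor.
Setting this equal to 1: 1 + r = 7/4.1 = 1.7073.
So the minimum matching rate is r = 1.7073 − 1 = 0.707.

0.707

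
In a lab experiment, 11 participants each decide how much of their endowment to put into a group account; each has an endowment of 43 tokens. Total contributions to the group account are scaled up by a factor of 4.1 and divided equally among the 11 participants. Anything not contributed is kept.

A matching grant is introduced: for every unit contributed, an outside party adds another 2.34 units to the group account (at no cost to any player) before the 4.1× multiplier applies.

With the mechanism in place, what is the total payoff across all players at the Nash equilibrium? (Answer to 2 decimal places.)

6477.26 tokens

The effective private return per unit is now 4.1 × 3.34 / 11 = 1.2449 > 1, so every player's dominant strategy flips to full contribution.
At the Nash equilibrium everyone contributes 43. Group total payoff = 4.1 × 3.34 × 473 = 6477.26.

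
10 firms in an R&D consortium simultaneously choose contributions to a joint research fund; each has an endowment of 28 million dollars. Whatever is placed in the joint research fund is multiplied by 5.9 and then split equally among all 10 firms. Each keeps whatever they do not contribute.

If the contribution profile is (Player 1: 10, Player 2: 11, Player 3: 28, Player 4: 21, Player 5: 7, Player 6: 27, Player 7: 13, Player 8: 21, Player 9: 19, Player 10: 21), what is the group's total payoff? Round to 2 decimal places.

Total contributed: 10 + 11 + 28 + 21 + 7 + 27 + 13 + 21 + 19 + 21 = 178; total kept: 10 × 28 − 178 = 102.
The joint research fund pays out 5.9 × 178 = 1050.20 in aggregate.
Group total = 102 + 1050.20 = 1152.20.

1152.20 million dollars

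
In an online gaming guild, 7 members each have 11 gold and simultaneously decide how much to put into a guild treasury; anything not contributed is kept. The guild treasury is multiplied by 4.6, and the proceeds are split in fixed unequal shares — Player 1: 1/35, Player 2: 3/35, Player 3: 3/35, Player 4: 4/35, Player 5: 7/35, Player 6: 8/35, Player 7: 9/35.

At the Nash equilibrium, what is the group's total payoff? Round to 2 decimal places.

Each unit j contributes comes back to j as 4.6 × (j's share), so j prefers to contribute only if that share exceeds 1/4.6 = 0.2174; otherwise keeping the unit dominates.
Player 6 and Player 7 are above the threshold, contributing 11 each; the remaining 5 contribute 0. Total contributed: 22.
The guild treasury pays out 4.6 × 22 = 101.20 in total (split across the unequal shares, but the aggregate is all that matters for the group sum).
The 5 free-riders keep 11 each, adding 55. Group total = 55 + 101.20 = 156.20.

156.20 gold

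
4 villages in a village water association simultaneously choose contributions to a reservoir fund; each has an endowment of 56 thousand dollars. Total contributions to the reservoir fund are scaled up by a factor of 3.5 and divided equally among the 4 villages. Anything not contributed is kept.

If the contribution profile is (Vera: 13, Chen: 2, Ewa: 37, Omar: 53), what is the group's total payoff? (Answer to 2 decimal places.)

486.50 thousand dollars

Total contributed: 13 + 2 + 37 + 53 = 105; total kept: 4 × 56 − 105 = 119.
The reservoir fund pays out 3.5 × 105 = 367.50 in aggregate.
Group total = 119 + 367.50 = 486.50.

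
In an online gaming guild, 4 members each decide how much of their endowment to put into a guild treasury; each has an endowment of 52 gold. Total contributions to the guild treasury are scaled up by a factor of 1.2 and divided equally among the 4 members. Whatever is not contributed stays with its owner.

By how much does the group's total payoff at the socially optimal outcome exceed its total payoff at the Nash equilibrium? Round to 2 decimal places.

Each contributed unit returns 1.2/4 = 0.3000 to its contributor — below 1 — so contributing 0 is dominant for every player. At the Nash equilibrium everyone keeps their 52, and the group total is 4 × 52 = 208.
Each contributed unit returns 1.200 to the group as a whole (0.3000 to each of 4 players), which exceeds 1, so the social optimum is full contribution: group total = 1.200 × 208 = 249.60.
Efficiency loss = 249.60 − 208 = 41.60.

41.60 gold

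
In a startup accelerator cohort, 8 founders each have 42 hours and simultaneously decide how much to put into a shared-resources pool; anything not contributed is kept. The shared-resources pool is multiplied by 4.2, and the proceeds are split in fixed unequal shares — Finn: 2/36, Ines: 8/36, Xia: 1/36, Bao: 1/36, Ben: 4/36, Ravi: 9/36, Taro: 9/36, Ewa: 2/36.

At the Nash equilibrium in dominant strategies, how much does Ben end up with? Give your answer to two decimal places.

81.20 hours

A player with share s gets back 4.2·s per unit contributed, so full contribution is dominant for anyone with s > 1/4.2 = 0.2381 and zero contribution is dominant for anyone below.
The shares above 0.2381 belong to Ravi and Taro, contributing 42 each; the remaining 6 contribute 0. Total contributed: 84.
Ben keeps 42 and receives 4.2 × 84 × 4/36 = 39.20 from the shared-resources pool, for a payoff of 81.20.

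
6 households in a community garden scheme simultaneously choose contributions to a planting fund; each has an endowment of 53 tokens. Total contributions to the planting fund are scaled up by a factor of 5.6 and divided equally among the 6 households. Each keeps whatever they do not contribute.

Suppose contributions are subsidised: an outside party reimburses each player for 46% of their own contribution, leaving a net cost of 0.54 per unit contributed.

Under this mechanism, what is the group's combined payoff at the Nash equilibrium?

1927.08 tokens

With the mechanism, a contributed unit returns (5.6/6) / 0.54 = 1.7284 per unit of net cost to the contributor — now above 1 — so contributing fully is weakly dominant for every player.
At the Nash equilibrium everyone contributes 53. Group total payoff = 6 × (53 × 0.46 + 5.6 × 53) = 1927.08.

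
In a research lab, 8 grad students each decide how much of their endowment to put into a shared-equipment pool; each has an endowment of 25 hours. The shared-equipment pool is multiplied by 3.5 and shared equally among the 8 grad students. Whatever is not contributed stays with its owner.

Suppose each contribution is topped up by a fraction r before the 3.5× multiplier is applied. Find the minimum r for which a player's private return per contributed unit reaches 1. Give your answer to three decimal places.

With matching at rate r, one contributed unit becomes (1 + r) in the shared-equipment pool and returns 3.5 × (1 + r) / 8 to the contributor.
Setting this equal to 1: 1 + r = 8/3.5 = 2.2857.
So the minimum matching rate is r = 2.2857 − 1 = 1.286.

1.286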